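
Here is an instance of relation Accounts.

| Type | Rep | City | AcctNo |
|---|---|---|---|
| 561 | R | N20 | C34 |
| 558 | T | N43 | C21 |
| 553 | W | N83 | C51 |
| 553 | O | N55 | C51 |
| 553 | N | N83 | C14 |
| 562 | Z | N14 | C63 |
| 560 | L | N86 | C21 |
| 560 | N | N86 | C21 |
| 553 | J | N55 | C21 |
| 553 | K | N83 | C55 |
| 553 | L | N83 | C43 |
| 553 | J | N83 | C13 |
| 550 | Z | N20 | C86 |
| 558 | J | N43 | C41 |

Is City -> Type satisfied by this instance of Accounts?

No

City=N20: 2 rows → Type takes values {561, 550} — violation
City=N43: 2 rows → Type = 558, 558 ✓
City=N83: 5 rows → Type = 553, 553, 553, 553, 553 ✓
City=N55: 2 rows → Type = 553, 553 ✓
City=N14: 1 row → Type = 562 ✓
City=N86: 2 rows → Type = 560, 560 ✓
Two rows agree on City but differ on Type, so City -> Type does not hold.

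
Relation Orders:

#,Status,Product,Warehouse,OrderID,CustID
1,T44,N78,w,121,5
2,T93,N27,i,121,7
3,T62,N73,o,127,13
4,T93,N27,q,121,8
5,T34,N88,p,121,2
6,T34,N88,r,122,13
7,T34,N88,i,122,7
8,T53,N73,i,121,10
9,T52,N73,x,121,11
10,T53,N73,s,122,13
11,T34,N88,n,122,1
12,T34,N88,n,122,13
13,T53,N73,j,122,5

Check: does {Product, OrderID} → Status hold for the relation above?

(Product=N78, OrderID=121): row 1 → Status = T44 ✓
(Product=N27, OrderID=121): rows 2, 4 → Status = T93, T93 ✓
(Product=N73, OrderID=127): row 3 → Status = T62 ✓
(Product=N88, OrderID=121): row 5 → Status = T34 ✓
(Product=N88, OrderID=122): rows 6, 7, 11, 12 → Status = T34, T34, T34, T34 ✓
(Product=N73, OrderID=121): rows 8, 9 → Status takes values {T53, T52} — violation
(Product=N73, OrderID=122): rows 10, 13 → Status = T53, T53 ✓
Two rows agree on {Product, OrderID} but differ on Status, so {Product, OrderID} → Status does not hold.

No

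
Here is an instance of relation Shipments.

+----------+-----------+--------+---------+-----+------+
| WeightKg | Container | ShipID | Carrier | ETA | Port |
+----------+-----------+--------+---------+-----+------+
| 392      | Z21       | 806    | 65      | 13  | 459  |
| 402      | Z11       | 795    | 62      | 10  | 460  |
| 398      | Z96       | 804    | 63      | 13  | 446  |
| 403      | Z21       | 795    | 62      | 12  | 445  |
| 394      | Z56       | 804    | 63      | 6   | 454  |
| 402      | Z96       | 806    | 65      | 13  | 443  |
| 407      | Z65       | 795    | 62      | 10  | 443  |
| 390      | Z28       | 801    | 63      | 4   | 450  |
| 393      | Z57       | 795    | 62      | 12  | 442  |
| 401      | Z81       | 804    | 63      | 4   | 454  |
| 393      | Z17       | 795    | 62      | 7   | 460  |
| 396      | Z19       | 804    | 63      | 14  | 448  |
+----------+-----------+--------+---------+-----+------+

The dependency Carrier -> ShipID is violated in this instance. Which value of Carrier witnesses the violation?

Carrier=65: 2 rows → ShipID = 806, 806 ✓
Carrier=62: 5 rows → ShipID = 795, 795, 795, 795, 795 ✓
Carrier=63: 5 rows → ShipID takes values {804, 801} — violation
The only Carrier value with inconsistent ShipID is Carrier=63.

63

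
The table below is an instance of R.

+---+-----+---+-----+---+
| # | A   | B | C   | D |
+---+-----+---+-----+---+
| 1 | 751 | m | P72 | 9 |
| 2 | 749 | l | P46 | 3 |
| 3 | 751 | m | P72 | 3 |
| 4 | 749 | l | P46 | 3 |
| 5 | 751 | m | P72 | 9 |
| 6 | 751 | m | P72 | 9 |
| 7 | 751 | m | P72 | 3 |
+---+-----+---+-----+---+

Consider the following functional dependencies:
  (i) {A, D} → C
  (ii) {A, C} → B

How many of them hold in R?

(i) {A, D} → C: every LHS value maps to a single RHS value — holds.
(ii) {A, C} → B: every LHS value maps to a single RHS value — holds.
2 of the 2 dependencies hold.

2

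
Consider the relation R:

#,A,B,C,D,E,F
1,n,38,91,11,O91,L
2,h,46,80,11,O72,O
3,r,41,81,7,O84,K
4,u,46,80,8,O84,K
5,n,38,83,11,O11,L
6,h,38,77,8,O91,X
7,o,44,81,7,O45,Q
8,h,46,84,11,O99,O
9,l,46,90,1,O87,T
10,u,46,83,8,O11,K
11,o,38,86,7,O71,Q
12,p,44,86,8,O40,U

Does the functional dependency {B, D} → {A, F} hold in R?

Yes

(B=38, D=11): rows 1, 5 → {A,F} = (n, L), (n, L) ✓
(B=46, D=11): rows 2, 8 → {A,F} = (h, O), (h, O) ✓
(B=41, D=7): row 3 → {A,F} = (r, K) ✓
(B=46, D=8): rows 4, 10 → {A,F} = (u, K), (u, K) ✓
(B=38, D=8): row 6 → {A,F} = (h, X) ✓
(B=44, D=7): row 7 → {A,F} = (o, Q) ✓
(B=46, D=1): row 9 → {A,F} = (l, T) ✓
(B=38, D=7): row 11 → {A,F} = (o, Q) ✓
(B=44, D=8): row 12 → {A,F} = (p, U) ✓
Every {B, D} value is associated with a single {A, F} value, so {B, D} → {A, F} holds.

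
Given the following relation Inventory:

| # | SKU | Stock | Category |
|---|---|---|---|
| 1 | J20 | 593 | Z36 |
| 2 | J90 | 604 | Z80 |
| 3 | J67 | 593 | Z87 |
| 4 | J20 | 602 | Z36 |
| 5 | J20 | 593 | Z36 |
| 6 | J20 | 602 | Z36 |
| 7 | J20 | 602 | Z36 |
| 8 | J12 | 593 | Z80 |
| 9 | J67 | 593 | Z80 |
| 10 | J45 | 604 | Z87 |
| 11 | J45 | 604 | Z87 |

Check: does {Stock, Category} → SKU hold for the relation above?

(Stock=593, Category=Z36): rows 1, 5 → SKU = J20, J20 ✓
(Stock=604, Category=Z80): row 2 → SKU = J90 ✓
(Stock=593, Category=Z87): row 3 → SKU = J67 ✓
(Stock=602, Category=Z36): rows 4, 6, 7 → SKU = J20, J20, J20 ✓
(Stock=593, Category=Z80): rows 8, 9 → SKU takes values {J12, J67} — violation
(Stock=604, Category=Z87): rows 10, 11 → SKU = J45, J45 ✓
Two rows agree on {Stock, Category} but differ on SKU, so {Stock, Category} → SKU does not hold.

No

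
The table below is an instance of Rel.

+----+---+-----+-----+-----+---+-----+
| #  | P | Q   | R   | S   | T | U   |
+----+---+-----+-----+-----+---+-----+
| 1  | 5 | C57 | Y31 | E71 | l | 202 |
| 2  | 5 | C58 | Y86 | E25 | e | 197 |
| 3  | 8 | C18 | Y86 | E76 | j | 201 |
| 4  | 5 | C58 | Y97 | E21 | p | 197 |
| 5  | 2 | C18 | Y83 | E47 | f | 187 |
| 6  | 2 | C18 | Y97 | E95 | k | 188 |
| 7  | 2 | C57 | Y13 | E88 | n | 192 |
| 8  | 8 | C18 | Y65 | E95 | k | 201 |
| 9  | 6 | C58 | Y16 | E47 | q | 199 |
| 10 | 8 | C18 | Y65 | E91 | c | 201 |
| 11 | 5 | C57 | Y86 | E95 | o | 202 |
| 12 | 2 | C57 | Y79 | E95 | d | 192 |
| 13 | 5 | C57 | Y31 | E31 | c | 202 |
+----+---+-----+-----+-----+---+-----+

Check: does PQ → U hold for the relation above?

(P=5, Q=C57): rows 1, 11, 13 → U = 202, 202, 202 ✓
(P=5, Q=C58): rows 2, 4 → U = 197, 197 ✓
(P=8, Q=C18): rows 3, 8, 10 → U = 201, 201, 201 ✓
(P=2, Q=C18): rows 5, 6 → U takes values {187, 188} — violation
(P=2, Q=C57): rows 7, 12 → U = 192, 192 ✓
(P=6, Q=C58): row 9 → U = 199 ✓
Two rows agree on PQ but differ on U, so PQ → U does not hold.

No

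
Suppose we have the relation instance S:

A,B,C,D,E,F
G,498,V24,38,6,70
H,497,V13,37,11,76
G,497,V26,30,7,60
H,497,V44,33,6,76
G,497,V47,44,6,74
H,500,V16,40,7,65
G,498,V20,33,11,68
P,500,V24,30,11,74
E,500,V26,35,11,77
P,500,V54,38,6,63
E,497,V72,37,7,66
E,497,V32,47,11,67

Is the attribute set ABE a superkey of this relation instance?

Yes

All 12 rows have distinct ABE values, so ABE → (all attributes) holds and ABE is a superkey.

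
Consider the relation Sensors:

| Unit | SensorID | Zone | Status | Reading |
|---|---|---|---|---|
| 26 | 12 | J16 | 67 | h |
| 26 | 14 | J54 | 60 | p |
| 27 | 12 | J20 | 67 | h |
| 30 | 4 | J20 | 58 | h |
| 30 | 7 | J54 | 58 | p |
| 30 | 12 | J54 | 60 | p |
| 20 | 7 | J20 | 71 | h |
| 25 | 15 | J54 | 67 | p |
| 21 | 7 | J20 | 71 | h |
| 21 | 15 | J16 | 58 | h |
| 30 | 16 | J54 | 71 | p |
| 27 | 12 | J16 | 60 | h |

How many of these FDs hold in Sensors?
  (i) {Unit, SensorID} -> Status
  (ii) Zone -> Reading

1

(i) {Unit, SensorID} -> Status: (Unit=27, SensorID=12): 2 rows → Status takes values {67, 60} — violation — fails.
(ii) Zone -> Reading: every LHS value maps to a single RHS value — holds.
1 of the 2 dependencies holds.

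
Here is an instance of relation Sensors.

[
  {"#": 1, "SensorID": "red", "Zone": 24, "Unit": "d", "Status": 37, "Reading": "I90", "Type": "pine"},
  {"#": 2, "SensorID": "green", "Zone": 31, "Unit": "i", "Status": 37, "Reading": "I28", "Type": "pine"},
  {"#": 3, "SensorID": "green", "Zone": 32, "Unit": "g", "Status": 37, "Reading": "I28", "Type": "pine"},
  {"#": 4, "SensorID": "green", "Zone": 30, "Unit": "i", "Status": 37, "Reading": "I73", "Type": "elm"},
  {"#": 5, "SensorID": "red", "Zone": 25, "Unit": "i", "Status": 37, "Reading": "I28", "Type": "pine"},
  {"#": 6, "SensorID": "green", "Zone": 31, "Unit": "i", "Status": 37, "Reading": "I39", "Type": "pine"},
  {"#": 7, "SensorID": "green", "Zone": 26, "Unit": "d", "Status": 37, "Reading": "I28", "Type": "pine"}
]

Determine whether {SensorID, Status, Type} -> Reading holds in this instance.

(SensorID=red, Status=37, Type=pine): rows 1, 5 → Reading takes values {I90, I28} — violation
(SensorID=green, Status=37, Type=pine): rows 2, 3, 6, 7 → Reading takes values {I28, I39} — violation
(SensorID=green, Status=37, Type=elm): row 4 → Reading = I73 ✓
Two rows agree on {SensorID, Status, Type} but differ on Reading, so {SensorID, Status, Type} -> Reading does not hold.

No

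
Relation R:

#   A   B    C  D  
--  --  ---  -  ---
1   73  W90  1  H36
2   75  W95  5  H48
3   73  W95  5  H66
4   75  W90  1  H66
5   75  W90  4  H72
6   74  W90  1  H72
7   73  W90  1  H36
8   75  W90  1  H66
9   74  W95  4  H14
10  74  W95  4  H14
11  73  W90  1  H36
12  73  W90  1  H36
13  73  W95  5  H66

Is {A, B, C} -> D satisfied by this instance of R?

Yes

(A=73, B=W90, C=1): rows 1, 7, 11, 12 → D = H36, H36, H36, H36 ✓
(A=75, B=W95, C=5): row 2 → D = H48 ✓
(A=73, B=W95, C=5): rows 3, 13 → D = H66, H66 ✓
(A=75, B=W90, C=1): rows 4, 8 → D = H66, H66 ✓
(A=75, B=W90, C=4): row 5 → D = H72 ✓
(A=74, B=W90, C=1): row 6 → D = H72 ✓
(A=74, B=W95, C=4): rows 9, 10 → D = H14, H14 ✓
Every {A, B, C} value is associated with a single D value, so {A, B, C} -> D holds.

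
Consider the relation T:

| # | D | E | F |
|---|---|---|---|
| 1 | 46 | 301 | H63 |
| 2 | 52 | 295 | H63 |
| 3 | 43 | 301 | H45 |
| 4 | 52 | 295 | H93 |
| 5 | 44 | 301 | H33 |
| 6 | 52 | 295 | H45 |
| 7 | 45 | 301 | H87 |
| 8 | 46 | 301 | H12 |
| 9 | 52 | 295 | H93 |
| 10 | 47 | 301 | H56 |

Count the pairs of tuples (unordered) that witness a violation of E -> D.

E=301: violating pairs (1,3), (1,5), (1,7), (1,10), (3,5), (3,7), (3,8), (3,10), (5,7), (5,8), (5,10), (7,8), (7,10), (8,10) — 14 pairs.
E=295: all 4 rows agree on D — 0 pairs.

14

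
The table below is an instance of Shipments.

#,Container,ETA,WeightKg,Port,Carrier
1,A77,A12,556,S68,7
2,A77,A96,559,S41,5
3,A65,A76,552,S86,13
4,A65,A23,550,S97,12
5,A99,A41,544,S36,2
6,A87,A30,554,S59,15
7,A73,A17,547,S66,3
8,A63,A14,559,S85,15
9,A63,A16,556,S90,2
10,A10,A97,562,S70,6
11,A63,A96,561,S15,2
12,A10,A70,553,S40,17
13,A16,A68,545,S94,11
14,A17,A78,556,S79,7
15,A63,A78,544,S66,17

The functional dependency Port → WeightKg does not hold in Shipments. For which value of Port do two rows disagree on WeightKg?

S66

Port=S68: row 1 → WeightKg = 556 ✓
Port=S41: row 2 → WeightKg = 559 ✓
Port=S86: row 3 → WeightKg = 552 ✓
Port=S97: row 4 → WeightKg = 550 ✓
Port=S36: row 5 → WeightKg = 544 ✓
Port=S59: row 6 → WeightKg = 554 ✓
Port=S66: rows 7, 15 → WeightKg takes values {547, 544} — violation
Port=S85: row 8 → WeightKg = 559 ✓
Port=S90: row 9 → WeightKg = 556 ✓
Port=S70: row 10 → WeightKg = 562 ✓
Port=S15: row 11 → WeightKg = 561 ✓
Port=S40: row 12 → WeightKg = 553 ✓
Port=S94: row 13 → WeightKg = 545 ✓
Port=S79: row 14 → WeightKg = 556 ✓
The only Port value with inconsistent WeightKg is Port=S66.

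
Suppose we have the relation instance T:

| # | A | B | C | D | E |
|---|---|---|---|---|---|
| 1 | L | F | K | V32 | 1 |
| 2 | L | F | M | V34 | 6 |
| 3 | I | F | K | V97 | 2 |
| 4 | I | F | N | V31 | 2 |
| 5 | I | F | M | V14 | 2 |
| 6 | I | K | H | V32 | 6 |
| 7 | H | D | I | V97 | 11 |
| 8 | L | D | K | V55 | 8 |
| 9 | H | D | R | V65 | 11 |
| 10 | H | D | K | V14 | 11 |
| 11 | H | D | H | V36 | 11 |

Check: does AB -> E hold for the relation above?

No

(A=L, B=F): rows 1, 2 → E takes values {1, 6} — violation
(A=I, B=F): rows 3, 4, 5 → E = 2, 2, 2 ✓
(A=I, B=K): row 6 → E = 6 ✓
(A=H, B=D): rows 7, 9, 10, 11 → E = 11, 11, 11, 11 ✓
(A=L, B=D): row 8 → E = 8 ✓
Two rows agree on AB but differ on E, so AB -> E does not hold.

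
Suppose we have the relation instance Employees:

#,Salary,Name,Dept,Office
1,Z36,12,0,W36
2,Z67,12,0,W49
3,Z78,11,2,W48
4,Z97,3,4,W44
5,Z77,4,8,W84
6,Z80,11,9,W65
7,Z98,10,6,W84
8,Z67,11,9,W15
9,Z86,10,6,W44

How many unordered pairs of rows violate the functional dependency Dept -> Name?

Dept=0: all 2 rows agree on Name — 0 pairs.
Dept=9: all 2 rows agree on Name — 0 pairs.
Dept=6: all 2 rows agree on Name — 0 pairs.

0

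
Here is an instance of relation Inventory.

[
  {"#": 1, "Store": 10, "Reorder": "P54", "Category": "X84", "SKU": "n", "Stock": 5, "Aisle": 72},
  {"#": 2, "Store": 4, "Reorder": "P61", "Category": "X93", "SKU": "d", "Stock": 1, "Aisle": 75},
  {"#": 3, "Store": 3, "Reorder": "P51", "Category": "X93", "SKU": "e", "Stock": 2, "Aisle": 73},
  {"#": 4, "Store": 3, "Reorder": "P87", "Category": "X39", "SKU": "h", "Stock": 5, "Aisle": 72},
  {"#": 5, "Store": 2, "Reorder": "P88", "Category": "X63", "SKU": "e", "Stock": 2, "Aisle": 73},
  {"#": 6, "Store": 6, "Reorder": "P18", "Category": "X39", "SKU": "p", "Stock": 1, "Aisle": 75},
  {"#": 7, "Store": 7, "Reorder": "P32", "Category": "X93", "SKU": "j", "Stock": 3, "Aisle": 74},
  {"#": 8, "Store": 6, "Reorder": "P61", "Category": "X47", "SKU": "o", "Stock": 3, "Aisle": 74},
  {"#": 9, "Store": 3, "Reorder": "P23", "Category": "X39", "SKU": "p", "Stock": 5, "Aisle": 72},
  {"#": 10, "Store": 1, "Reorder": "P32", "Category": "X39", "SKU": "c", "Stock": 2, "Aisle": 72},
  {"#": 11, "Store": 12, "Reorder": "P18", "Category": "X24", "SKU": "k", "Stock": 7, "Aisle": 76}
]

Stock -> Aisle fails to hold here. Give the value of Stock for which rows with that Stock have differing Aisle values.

2

Stock=5: rows 1, 4, 9 → Aisle = 72, 72, 72 ✓
Stock=1: rows 2, 6 → Aisle = 75, 75 ✓
Stock=2: rows 3, 5, 10 → Aisle takes values {73, 72} — violation
Stock=3: rows 7, 8 → Aisle = 74, 74 ✓
Stock=7: row 11 → Aisle = 76 ✓
The only Stock value with inconsistent Aisle is Stock=2.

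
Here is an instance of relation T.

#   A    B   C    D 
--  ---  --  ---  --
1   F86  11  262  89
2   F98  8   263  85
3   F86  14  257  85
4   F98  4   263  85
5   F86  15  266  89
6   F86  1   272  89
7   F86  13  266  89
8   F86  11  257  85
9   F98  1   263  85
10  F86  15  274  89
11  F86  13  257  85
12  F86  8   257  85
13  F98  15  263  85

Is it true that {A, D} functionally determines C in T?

No

(A=F86, D=89): rows 1, 5, 6, 7, 10 → C takes values {262, 266, 272, 274} — violation
(A=F98, D=85): rows 2, 4, 9, 13 → C = 263, 263, 263, 263 ✓
(A=F86, D=85): rows 3, 8, 11, 12 → C = 257, 257, 257, 257 ✓
Two rows agree on {A, D} but differ on C, so {A, D} -> C does not hold.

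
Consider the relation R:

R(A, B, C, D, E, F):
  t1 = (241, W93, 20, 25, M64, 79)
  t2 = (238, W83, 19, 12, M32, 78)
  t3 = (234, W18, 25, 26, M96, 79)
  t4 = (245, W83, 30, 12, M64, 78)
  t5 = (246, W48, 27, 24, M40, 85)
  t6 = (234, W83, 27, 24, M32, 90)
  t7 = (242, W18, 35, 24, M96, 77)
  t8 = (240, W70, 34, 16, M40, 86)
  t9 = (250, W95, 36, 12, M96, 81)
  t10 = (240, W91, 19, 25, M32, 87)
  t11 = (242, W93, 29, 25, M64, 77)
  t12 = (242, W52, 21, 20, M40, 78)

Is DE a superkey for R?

No

Rows 1 and 11 have the same DE value (D=25, E=M64) but are distinct tuples, so DE does not determine every attribute — not a superkey.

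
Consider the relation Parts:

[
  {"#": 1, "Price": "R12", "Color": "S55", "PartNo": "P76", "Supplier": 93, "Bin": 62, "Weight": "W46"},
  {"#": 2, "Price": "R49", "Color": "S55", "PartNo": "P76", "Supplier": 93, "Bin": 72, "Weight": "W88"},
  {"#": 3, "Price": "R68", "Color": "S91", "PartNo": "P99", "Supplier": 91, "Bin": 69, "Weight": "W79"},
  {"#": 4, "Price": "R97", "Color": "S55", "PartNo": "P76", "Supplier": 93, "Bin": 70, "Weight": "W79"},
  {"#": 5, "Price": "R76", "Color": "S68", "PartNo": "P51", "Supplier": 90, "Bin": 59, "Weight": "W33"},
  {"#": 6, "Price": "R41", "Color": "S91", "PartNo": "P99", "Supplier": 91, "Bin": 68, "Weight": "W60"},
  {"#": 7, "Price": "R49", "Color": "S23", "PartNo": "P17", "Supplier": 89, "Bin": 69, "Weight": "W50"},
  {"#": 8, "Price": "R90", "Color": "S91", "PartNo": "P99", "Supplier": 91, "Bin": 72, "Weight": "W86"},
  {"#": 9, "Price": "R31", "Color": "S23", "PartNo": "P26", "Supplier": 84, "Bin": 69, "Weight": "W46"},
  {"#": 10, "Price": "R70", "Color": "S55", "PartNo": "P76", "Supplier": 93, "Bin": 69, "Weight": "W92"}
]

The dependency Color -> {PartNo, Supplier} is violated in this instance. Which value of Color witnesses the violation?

S23

Color=S55: rows 1, 2, 4, 10 → {PartNo,Supplier} = (P76, 93), (P76, 93), (P76, 93), (P76, 93) ✓
Color=S91: rows 3, 6, 8 → {PartNo,Supplier} = (P99, 91), (P99, 91), (P99, 91) ✓
Color=S68: row 5 → {PartNo,Supplier} = (P51, 90) ✓
Color=S23: rows 7, 9 → {PartNo,Supplier} takes values {(P17, 89), (P26, 84)} — violation
The only Color value with inconsistent RHS is Color=S23.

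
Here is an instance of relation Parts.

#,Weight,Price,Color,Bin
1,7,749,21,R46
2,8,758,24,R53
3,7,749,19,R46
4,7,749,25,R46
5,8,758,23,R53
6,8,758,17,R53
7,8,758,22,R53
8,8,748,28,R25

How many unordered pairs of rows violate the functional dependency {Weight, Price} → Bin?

(Weight=7, Price=749): all 3 rows agree on Bin — 0 pairs.
(Weight=8, Price=758): all 4 rows agree on Bin — 0 pairs.

0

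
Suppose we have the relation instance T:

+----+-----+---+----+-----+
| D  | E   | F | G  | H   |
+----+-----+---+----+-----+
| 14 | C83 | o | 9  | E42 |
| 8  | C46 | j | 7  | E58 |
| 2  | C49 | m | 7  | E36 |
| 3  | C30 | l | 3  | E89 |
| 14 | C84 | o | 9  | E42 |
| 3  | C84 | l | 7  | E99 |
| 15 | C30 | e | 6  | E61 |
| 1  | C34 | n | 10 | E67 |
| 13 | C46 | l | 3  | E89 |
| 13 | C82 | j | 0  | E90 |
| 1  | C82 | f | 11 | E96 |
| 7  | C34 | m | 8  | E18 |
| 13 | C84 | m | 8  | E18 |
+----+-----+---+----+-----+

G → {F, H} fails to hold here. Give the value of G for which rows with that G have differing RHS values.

G=9: 2 rows → {F,H} = (o, E42), (o, E42) ✓
G=7: 3 rows → {F,H} takes values {(j, E58), (m, E36), (l, E99)} — violation
G=3: 2 rows → {F,H} = (l, E89), (l, E89) ✓
G=6: 1 row → {F,H} = (e, E61) ✓
G=10: 1 row → {F,H} = (n, E67) ✓
G=0: 1 row → {F,H} = (j, E90) ✓
G=11: 1 row → {F,H} = (f, E96) ✓
G=8: 2 rows → {F,H} = (m, E18), (m, E18) ✓
The only G value with inconsistent RHS is G=7.

7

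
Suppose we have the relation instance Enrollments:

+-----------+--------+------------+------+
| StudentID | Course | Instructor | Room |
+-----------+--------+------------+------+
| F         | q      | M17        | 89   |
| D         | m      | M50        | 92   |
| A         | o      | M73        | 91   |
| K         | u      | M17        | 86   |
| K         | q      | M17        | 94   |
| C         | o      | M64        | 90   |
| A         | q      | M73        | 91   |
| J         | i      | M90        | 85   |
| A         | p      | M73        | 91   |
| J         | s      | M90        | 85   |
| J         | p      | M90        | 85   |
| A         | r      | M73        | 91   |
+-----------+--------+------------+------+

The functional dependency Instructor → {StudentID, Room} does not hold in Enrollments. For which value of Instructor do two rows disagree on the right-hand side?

M17

Instructor=M17: 3 rows → {StudentID,Room} takes values {(F, 89), (K, 86), (K, 94)} — violation
Instructor=M50: 1 row → {StudentID,Room} = (D, 92) ✓
Instructor=M73: 4 rows → {StudentID,Room} = (A, 91), (A, 91), (A, 91), (A, 91) ✓
Instructor=M64: 1 row → {StudentID,Room} = (C, 90) ✓
Instructor=M90: 3 rows → {StudentID,Room} = (J, 85), (J, 85), (J, 85) ✓
The only Instructor value with inconsistent RHS is Instructor=M17.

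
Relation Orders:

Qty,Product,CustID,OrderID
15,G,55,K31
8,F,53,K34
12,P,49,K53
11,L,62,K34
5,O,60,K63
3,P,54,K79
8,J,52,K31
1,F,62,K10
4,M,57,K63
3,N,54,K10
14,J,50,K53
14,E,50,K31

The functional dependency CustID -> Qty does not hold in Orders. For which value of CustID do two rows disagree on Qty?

CustID=55: 1 row → Qty = 15 ✓
CustID=53: 1 row → Qty = 8 ✓
CustID=49: 1 row → Qty = 12 ✓
CustID=62: 2 rows → Qty takes values {11, 1} — violation
CustID=60: 1 row → Qty = 5 ✓
CustID=54: 2 rows → Qty = 3, 3 ✓
CustID=52: 1 row → Qty = 8 ✓
CustID=57: 1 row → Qty = 4 ✓
CustID=50: 2 rows → Qty = 14, 14 ✓
The only CustID value with inconsistent Qty is CustID=62.

62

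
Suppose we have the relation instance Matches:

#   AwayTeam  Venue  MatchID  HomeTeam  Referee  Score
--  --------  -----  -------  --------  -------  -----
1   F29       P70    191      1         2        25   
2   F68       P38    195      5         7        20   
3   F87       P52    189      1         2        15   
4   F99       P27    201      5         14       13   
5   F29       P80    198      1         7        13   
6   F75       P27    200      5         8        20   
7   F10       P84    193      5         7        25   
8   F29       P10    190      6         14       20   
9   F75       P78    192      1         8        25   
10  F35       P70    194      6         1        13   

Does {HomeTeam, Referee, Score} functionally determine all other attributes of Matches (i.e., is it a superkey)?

All 10 rows have distinct {HomeTeam, Referee, Score} values, so {HomeTeam, Referee, Score} → (all attributes) holds and {HomeTeam, Referee, Score} is a superkey.

Yes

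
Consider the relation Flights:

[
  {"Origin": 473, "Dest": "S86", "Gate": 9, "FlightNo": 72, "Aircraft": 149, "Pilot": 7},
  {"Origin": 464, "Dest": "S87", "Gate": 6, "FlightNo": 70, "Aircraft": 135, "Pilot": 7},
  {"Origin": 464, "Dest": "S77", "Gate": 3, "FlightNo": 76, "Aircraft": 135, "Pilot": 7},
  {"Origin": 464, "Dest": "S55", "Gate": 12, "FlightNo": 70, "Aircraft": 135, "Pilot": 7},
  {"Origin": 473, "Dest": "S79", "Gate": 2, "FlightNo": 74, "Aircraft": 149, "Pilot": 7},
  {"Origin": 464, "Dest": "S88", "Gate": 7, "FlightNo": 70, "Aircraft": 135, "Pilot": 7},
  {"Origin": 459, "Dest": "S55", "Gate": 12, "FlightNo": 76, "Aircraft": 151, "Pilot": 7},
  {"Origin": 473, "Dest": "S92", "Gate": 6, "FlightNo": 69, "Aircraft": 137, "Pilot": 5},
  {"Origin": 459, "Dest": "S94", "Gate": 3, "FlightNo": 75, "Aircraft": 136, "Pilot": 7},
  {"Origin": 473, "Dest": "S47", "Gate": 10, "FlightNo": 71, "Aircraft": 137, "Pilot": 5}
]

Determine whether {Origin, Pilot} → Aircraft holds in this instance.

(Origin=473, Pilot=7): 2 rows → Aircraft = 149, 149 ✓
(Origin=464, Pilot=7): 4 rows → Aircraft = 135, 135, 135, 135 ✓
(Origin=459, Pilot=7): 2 rows → Aircraft takes values {151, 136} — violation
(Origin=473, Pilot=5): 2 rows → Aircraft = 137, 137 ✓
Two rows agree on {Origin, Pilot} but differ on Aircraft, so {Origin, Pilot} → Aircraft does not hold.

No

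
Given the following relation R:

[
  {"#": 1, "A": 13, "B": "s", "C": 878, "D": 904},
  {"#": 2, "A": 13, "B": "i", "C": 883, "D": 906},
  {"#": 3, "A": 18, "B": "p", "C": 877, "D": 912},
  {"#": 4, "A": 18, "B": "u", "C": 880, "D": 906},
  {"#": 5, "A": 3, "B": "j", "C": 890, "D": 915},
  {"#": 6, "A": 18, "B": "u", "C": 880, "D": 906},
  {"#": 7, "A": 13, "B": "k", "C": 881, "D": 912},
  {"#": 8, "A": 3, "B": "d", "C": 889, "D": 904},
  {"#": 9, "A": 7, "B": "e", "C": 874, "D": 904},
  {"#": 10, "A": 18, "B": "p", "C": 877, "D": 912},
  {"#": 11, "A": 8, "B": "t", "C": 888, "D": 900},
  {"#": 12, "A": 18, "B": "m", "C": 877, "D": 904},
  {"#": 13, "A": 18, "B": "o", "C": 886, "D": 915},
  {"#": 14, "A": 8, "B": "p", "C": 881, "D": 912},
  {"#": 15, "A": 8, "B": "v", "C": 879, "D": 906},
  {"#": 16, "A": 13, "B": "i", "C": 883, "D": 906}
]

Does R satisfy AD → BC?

(A=13, D=904): row 1 → {B,C} = (s, 878) ✓
(A=13, D=906): rows 2, 16 → {B,C} = (i, 883), (i, 883) ✓
(A=18, D=912): rows 3, 10 → {B,C} = (p, 877), (p, 877) ✓
(A=18, D=906): rows 4, 6 → {B,C} = (u, 880), (u, 880) ✓
(A=3, D=915): row 5 → {B,C} = (j, 890) ✓
(A=13, D=912): row 7 → {B,C} = (k, 881) ✓
(A=3, D=904): row 8 → {B,C} = (d, 889) ✓
(A=7, D=904): row 9 → {B,C} = (e, 874) ✓
(A=8, D=900): row 11 → {B,C} = (t, 888) ✓
(A=18, D=904): row 12 → {B,C} = (m, 877) ✓
(A=18, D=915): row 13 → {B,C} = (o, 886) ✓
(A=8, D=912): row 14 → {B,C} = (p, 881) ✓
(A=8, D=906): row 15 → {B,C} = (v, 879) ✓
Every AD value is associated with a single BC value, so AD → BC holds.

Yes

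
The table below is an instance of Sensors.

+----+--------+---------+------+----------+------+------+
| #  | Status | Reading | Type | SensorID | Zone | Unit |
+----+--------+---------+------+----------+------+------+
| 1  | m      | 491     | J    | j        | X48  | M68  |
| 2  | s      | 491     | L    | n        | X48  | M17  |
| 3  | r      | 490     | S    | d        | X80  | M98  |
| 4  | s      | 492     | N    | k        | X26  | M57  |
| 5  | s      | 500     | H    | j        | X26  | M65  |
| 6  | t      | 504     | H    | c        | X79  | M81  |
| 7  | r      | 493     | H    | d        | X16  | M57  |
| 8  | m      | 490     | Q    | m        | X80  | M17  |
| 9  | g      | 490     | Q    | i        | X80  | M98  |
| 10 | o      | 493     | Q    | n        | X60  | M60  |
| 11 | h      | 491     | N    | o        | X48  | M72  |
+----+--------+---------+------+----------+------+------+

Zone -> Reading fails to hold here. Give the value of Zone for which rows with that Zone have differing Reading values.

X26

Zone=X48: rows 1, 2, 11 → Reading = 491, 491, 491 ✓
Zone=X80: rows 3, 8, 9 → Reading = 490, 490, 490 ✓
Zone=X26: rows 4, 5 → Reading takes values {492, 500} — violation
Zone=X79: row 6 → Reading = 504 ✓
Zone=X16: row 7 → Reading = 493 ✓
Zone=X60: row 10 → Reading = 493 ✓
The only Zone value with inconsistent Reading is Zone=X26.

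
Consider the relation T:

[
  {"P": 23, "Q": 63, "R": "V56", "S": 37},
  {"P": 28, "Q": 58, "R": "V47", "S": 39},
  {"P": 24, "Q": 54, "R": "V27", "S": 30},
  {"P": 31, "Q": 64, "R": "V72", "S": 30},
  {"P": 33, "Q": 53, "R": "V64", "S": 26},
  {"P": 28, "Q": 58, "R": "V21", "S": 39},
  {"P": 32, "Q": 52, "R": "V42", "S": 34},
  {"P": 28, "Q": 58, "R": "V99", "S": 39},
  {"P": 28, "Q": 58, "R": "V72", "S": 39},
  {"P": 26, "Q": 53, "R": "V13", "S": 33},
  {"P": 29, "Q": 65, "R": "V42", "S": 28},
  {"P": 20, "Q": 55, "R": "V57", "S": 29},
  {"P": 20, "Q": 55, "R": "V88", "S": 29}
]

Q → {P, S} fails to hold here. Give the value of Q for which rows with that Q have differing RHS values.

53

Q=63: 1 row → {P,S} = (23, 37) ✓
Q=58: 4 rows → {P,S} = (28, 39), (28, 39), (28, 39), (28, 39) ✓
Q=54: 1 row → {P,S} = (24, 30) ✓
Q=64: 1 row → {P,S} = (31, 30) ✓
Q=53: 2 rows → {P,S} takes values {(33, 26), (26, 33)} — violation
Q=52: 1 row → {P,S} = (32, 34) ✓
Q=65: 1 row → {P,S} = (29, 28) ✓
Q=55: 2 rows → {P,S} = (20, 29), (20, 29) ✓
The only Q value with inconsistent RHS is Q=53.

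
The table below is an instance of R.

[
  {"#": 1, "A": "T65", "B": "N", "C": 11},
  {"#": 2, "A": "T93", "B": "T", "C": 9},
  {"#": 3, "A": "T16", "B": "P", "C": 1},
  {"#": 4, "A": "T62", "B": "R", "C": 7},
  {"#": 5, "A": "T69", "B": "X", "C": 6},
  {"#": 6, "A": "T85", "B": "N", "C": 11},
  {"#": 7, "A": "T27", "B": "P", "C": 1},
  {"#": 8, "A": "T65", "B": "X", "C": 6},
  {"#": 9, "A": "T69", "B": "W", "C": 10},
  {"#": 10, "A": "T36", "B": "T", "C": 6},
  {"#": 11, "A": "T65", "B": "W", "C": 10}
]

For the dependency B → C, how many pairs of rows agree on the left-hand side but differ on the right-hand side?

B=N: all 2 rows agree on C — 0 pairs.
B=T: violating pairs (2,10) — 1 pair.
B=P: all 2 rows agree on C — 0 pairs.
B=X: all 2 rows agree on C — 0 pairs.
B=W: all 2 rows agree on C — 0 pairs.

1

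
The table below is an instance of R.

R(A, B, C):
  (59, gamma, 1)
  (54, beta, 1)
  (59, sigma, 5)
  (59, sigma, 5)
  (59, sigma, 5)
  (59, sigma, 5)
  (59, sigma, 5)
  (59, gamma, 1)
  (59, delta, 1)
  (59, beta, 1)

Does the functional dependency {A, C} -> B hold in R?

(A=59, C=1): 4 rows → B takes values {gamma, delta, beta} — violation
(A=54, C=1): 1 row → B = beta ✓
(A=59, C=5): 5 rows → B = sigma, sigma, sigma, sigma, sigma ✓
Two rows agree on {A, C} but differ on B, so {A, C} -> B does not hold.

No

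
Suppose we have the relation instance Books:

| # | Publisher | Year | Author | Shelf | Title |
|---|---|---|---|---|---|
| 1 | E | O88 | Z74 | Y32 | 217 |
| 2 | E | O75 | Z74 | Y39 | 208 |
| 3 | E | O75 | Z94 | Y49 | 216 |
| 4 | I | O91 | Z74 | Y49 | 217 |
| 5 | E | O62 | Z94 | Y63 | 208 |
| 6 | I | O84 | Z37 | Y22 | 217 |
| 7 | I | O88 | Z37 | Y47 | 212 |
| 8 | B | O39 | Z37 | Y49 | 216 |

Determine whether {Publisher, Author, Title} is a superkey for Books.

All 8 rows have distinct {Publisher, Author, Title} values, so {Publisher, Author, Title} → (all attributes) holds and {Publisher, Author, Title} is a superkey.

Yes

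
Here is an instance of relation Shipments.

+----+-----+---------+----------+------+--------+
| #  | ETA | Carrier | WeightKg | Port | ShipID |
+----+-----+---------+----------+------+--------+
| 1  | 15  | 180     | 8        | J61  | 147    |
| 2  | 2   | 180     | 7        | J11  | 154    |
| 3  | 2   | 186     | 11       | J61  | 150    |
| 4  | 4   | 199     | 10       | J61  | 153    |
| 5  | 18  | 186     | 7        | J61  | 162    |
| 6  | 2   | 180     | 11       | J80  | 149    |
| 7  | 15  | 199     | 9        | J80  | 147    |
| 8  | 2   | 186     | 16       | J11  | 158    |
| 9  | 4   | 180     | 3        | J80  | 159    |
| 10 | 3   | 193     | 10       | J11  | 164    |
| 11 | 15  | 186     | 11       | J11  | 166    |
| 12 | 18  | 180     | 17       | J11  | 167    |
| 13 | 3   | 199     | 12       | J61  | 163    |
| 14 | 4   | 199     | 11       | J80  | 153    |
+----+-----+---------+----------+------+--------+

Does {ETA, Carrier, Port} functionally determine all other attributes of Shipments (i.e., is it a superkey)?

All 14 rows have distinct {ETA, Carrier, Port} values, so {ETA, Carrier, Port} → (all attributes) holds and {ETA, Carrier, Port} is a superkey.

Yes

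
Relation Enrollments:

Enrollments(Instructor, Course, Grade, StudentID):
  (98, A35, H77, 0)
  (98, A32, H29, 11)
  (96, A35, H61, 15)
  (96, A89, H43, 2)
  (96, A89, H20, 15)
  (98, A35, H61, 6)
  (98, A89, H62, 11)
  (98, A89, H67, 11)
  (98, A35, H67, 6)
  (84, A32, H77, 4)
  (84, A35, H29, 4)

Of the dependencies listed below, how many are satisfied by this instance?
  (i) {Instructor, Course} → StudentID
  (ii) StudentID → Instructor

(i) {Instructor, Course} → StudentID: (Instructor=98, Course=A35): 3 rows → StudentID takes values {0, 6} — violation; (Instructor=96, Course=A89): 2 rows → StudentID takes values {2, 15} — violation — fails.
(ii) StudentID → Instructor: every LHS value maps to a single RHS value — holds.
1 of the 2 dependencies holds.

1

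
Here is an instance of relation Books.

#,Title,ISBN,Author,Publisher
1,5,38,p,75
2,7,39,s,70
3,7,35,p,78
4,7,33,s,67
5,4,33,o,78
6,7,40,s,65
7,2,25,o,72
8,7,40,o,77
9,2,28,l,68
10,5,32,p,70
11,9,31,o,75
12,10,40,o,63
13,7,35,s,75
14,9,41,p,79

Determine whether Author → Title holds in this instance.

Author=p: rows 1, 3, 10, 14 → Title takes values {5, 7, 9} — violation
Author=s: rows 2, 4, 6, 13 → Title = 7, 7, 7, 7 ✓
Author=o: rows 5, 7, 8, 11, 12 → Title takes values {4, 2, 7, 9, 10} — violation
Author=l: row 9 → Title = 2 ✓
Two rows agree on Author but differ on Title, so Author → Title does not hold.

No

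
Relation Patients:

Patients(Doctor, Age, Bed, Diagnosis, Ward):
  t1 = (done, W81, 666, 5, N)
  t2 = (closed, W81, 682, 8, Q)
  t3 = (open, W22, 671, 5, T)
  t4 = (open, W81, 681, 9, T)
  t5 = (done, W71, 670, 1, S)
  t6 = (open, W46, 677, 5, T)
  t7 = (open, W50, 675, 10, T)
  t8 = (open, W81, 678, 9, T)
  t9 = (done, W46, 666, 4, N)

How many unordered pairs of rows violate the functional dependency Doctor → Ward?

Doctor=done: violating pairs (1,5), (5,9) — 2 pairs.
Doctor=open: all 5 rows agree on Ward — 0 pairs.

2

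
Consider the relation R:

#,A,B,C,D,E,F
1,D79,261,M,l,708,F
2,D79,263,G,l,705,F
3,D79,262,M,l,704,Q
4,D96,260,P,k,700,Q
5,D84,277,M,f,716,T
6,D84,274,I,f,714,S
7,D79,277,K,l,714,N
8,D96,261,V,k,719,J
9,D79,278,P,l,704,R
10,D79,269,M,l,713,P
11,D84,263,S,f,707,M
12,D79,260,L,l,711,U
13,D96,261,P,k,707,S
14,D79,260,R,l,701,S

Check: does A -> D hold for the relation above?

Yes

A=D79: rows 1, 2, 3, 7, 9, 10, 12, 14 → D = l, l, l, l, l, l, l, l ✓
A=D96: rows 4, 8, 13 → D = k, k, k ✓
A=D84: rows 5, 6, 11 → D = f, f, f ✓
Every A value is associated with a single D value, so A -> D holds.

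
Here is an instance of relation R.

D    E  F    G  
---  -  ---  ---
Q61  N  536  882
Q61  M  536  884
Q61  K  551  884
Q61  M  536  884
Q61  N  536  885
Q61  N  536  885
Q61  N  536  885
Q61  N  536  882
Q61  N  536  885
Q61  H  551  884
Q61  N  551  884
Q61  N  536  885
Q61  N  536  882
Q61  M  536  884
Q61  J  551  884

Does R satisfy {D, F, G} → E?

(D=Q61, F=536, G=882): 3 rows → E = N, N, N ✓
(D=Q61, F=536, G=884): 3 rows → E = M, M, M ✓
(D=Q61, F=551, G=884): 4 rows → E takes values {K, H, N, J} — violation
(D=Q61, F=536, G=885): 5 rows → E = N, N, N, N, N ✓
Two rows agree on {D, F, G} but differ on E, so {D, F, G} → E does not hold.

No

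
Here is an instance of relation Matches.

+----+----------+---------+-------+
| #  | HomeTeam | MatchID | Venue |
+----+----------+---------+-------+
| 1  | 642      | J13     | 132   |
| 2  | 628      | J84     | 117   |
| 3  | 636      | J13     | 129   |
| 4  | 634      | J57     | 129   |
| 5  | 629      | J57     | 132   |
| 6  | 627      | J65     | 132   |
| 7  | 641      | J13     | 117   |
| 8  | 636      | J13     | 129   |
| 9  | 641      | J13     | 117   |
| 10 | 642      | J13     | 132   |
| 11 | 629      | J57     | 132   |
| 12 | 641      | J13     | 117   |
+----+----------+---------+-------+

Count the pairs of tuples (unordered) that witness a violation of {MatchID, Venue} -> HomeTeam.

0

(MatchID=J13, Venue=132): all 2 rows agree on HomeTeam — 0 pairs.
(MatchID=J13, Venue=129): all 2 rows agree on HomeTeam — 0 pairs.
(MatchID=J57, Venue=132): all 2 rows agree on HomeTeam — 0 pairs.
(MatchID=J13, Venue=117): all 3 rows agree on HomeTeam — 0 pairs.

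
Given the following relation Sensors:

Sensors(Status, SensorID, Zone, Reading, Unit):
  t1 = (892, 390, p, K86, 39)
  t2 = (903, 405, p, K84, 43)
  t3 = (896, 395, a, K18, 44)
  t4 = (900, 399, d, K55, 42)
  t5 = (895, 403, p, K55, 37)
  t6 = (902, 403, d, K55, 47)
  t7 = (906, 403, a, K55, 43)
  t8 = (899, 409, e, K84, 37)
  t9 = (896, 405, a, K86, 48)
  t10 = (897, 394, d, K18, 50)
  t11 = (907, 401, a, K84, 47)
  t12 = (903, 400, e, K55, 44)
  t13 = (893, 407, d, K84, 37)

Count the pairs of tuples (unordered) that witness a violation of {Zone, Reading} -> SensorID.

1

(Zone=d, Reading=K55): violating pairs (4,6) — 1 pair.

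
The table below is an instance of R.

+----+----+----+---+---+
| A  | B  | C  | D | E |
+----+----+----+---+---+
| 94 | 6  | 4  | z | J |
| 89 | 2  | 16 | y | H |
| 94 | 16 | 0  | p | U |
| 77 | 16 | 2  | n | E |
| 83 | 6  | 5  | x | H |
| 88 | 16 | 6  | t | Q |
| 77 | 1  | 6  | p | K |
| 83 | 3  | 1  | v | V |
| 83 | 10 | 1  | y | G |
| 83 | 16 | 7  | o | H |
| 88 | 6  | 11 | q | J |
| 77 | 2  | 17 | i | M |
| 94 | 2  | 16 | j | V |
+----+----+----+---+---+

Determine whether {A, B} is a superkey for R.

All 13 rows have distinct {A, B} values, so {A, B} → (all attributes) holds and {A, B} is a superkey.

Yes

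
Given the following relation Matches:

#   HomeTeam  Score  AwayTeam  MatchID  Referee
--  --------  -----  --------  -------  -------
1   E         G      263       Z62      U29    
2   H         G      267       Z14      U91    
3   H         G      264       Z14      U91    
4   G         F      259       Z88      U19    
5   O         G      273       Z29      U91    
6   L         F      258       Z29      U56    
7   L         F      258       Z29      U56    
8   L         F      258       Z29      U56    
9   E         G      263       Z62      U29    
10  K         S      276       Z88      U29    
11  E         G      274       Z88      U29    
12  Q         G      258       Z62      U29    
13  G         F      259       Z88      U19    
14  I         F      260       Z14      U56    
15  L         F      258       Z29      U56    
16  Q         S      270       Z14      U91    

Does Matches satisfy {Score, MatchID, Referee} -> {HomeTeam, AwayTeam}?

No

(Score=G, MatchID=Z62, Referee=U29): rows 1, 9, 12 → {HomeTeam,AwayTeam} takes values {(E, 263), (Q, 258)} — violation
(Score=G, MatchID=Z14, Referee=U91): rows 2, 3 → {HomeTeam,AwayTeam} takes values {(H, 267), (H, 264)} — violation
(Score=F, MatchID=Z88, Referee=U19): rows 4, 13 → {HomeTeam,AwayTeam} = (G, 259), (G, 259) ✓
(Score=G, MatchID=Z29, Referee=U91): row 5 → {HomeTeam,AwayTeam} = (O, 273) ✓
(Score=F, MatchID=Z29, Referee=U56): rows 6, 7, 8, 15 → {HomeTeam,AwayTeam} = (L, 258), (L, 258), (L, 258), (L, 258) ✓
(Score=S, MatchID=Z88, Referee=U29): row 10 → {HomeTeam,AwayTeam} = (K, 276) ✓
(Score=G, MatchID=Z88, Referee=U29): row 11 → {HomeTeam,AwayTeam} = (E, 274) ✓
(Score=F, MatchID=Z14, Referee=U56): row 14 → {HomeTeam,AwayTeam} = (I, 260) ✓
(Score=S, MatchID=Z14, Referee=U91): row 16 → {HomeTeam,AwayTeam} = (Q, 270) ✓
Two rows agree on {Score, MatchID, Referee} but differ on {HomeTeam, AwayTeam}, so {Score, MatchID, Referee} -> {HomeTeam, AwayTeam} does not hold.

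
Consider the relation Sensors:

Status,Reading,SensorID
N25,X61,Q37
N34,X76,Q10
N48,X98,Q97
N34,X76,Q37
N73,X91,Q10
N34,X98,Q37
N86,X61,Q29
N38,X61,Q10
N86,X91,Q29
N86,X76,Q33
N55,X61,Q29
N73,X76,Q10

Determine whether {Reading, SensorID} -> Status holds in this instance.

(Reading=X61, SensorID=Q37): 1 row → Status = N25 ✓
(Reading=X76, SensorID=Q10): 2 rows → Status takes values {N34, N73} — violation
(Reading=X98, SensorID=Q97): 1 row → Status = N48 ✓
(Reading=X76, SensorID=Q37): 1 row → Status = N34 ✓
(Reading=X91, SensorID=Q10): 1 row → Status = N73 ✓
(Reading=X98, SensorID=Q37): 1 row → Status = N34 ✓
(Reading=X61, SensorID=Q29): 2 rows → Status takes values {N86, N55} — violation
(Reading=X61, SensorID=Q10): 1 row → Status = N38 ✓
(Reading=X91, SensorID=Q29): 1 row → Status = N86 ✓
(Reading=X76, SensorID=Q33): 1 row → Status = N86 ✓
Two rows agree on {Reading, SensorID} but differ on Status, so {Reading, SensorID} -> Status does not hold.

No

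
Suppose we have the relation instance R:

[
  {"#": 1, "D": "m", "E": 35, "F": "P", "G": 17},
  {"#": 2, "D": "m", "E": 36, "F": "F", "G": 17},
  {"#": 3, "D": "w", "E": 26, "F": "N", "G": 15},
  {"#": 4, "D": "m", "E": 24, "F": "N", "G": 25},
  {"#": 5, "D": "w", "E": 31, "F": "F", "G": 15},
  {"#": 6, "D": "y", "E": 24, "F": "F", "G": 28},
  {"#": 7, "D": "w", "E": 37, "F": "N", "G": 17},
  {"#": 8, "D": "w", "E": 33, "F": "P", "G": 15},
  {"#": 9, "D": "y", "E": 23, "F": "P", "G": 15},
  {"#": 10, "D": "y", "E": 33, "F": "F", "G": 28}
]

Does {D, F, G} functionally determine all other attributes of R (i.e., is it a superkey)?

No

Rows 6 and 10 have the same {D, F, G} value (D=y, F=F, G=28) but are distinct tuples, so {D, F, G} does not determine every attribute — not a superkey.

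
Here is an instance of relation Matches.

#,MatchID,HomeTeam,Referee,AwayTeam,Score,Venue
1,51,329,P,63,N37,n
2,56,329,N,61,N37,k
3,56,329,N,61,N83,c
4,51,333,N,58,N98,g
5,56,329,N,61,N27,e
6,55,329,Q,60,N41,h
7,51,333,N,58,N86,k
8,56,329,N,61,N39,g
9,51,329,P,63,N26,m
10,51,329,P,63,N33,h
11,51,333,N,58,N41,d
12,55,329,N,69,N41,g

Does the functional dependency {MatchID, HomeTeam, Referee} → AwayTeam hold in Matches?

(MatchID=51, HomeTeam=329, Referee=P): rows 1, 9, 10 → AwayTeam = 63, 63, 63 ✓
(MatchID=56, HomeTeam=329, Referee=N): rows 2, 3, 5, 8 → AwayTeam = 61, 61, 61, 61 ✓
(MatchID=51, HomeTeam=333, Referee=N): rows 4, 7, 11 → AwayTeam = 58, 58, 58 ✓
(MatchID=55, HomeTeam=329, Referee=Q): row 6 → AwayTeam = 60 ✓
(MatchID=55, HomeTeam=329, Referee=N): row 12 → AwayTeam = 69 ✓
Every {MatchID, HomeTeam, Referee} value is associated with a single AwayTeam value, so {MatchID, HomeTeam, Referee} → AwayTeam holds.

Yes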